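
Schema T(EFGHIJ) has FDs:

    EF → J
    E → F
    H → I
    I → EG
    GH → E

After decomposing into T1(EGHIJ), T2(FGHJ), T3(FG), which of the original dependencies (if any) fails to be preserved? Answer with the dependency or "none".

Check E → F: no single fragment contains all of {EF}, and the restricted closure of {E} across the fragments never reaches {F}.
EF → J is preserved.
H → I is preserved.
I → EG is preserved.
GH → E is preserved.

E → F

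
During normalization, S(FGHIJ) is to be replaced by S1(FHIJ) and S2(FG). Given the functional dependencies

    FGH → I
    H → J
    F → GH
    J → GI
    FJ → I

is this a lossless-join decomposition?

Common attributes: S1 ∩ S2 = {F}.
Closure of {F}: F → GH applies, adding GH; FGH → I applies, adding I; H → J applies, adding J. So (F)⁺ = {FGHIJ}.
This closure contains every attribute of S1, so S1 ∩ S2 → S1. The join is lossless.

Yes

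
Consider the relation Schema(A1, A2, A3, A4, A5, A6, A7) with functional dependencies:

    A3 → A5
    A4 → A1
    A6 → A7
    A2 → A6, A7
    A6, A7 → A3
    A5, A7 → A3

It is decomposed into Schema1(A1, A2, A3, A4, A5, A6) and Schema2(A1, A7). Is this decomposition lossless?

Common attributes: Schema1 ∩ Schema2 = {A1}.
No dependency enlarges {A1}, so (A1)⁺ = {A1}.
The closure contains neither all of Schema1 = {A1, A2, A3, A4, A5, A6} nor all of Schema2 = {A1, A7}, so the common attributes are not a superkey of either fragment. The join is lossy.

No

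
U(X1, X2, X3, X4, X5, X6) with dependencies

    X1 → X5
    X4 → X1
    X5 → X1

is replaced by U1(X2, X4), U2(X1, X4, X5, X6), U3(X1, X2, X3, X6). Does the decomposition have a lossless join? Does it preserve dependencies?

lossy but dependency-preserving

Lossless test (chase): Rows 2 and 3 agree on X1; apply X1→X5 and equate their X5 entries. Rows 1 and 2 agree on X4; apply X4→X1 and equate their X1 entries. Rows 1 and 2 agree on X1; apply X1→X5 and equate their X5 entries. No row becomes fully distinguished — the join is lossy.
Dependency preservation: every FD's attributes lie within a single fragment, so each can be enforced locally — preserved.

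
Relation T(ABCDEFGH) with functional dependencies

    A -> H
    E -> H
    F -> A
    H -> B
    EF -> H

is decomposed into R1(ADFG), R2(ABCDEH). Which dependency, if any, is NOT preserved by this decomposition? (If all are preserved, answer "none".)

A → H lies within R2.
E → H lies within R2.
F → A lies within R1.
H → B lies within R2.
EF → H: restricted closure across fragments reaches H.
Every dependency is enforceable on the fragments, so the decomposition is dependency-preserving.

none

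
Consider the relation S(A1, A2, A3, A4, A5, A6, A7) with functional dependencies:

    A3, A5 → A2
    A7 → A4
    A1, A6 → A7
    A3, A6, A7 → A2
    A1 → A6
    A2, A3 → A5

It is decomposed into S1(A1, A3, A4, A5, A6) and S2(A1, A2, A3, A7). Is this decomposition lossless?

Common attributes: S1 ∩ S2 = {A1, A3}.
Closure of {A1, A3}: A1 → A6 applies, adding A6; A1, A6 → A7 applies, adding A7; A3, A6, A7 → A2 applies, adding A2; A2, A3 → A5 applies, adding A5; A7 → A4 applies, adding A4. So (A1, A3)⁺ = {A1, A2, A3, A4, A5, A6, A7}.
This closure contains every attribute of S1, so S1 ∩ S2 → S1. The join is lossless.

Yes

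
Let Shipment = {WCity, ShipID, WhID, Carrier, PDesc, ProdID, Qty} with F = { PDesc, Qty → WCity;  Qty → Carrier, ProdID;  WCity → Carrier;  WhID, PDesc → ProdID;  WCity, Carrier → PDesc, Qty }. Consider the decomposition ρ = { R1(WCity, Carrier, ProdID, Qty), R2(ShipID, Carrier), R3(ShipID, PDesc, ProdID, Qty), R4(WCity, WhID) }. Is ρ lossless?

Chase test. Columns are WCity, ShipID, WhID, Carrier, PDesc, ProdID, Qty; row i has aⱼ where attribute j ∈ Ri, else bᵢⱼ.
Initial tableau (one row per fragment):
  row 1: a1 b12 b13 a4 b15 a6 a7
  row 2: b21 a2 b23 a4 b25 b26 b27
  row 3: b31 a2 b33 b34 a5 a6 a7
  row 4: a1 b42 a3 b44 b45 b46 b47
Rows 1 and 3 agree on Qty; apply Qty→Carrier, ProdID and equate their Carrier, ProdID entries.
Rows 1 and 4 agree on WCity; apply WCity→Carrier and equate their Carrier entries.
Rows 1 and 4 agree on WCity, Carrier; apply WCity, Carrier→PDesc, Qty and equate their PDesc, Qty entries.
Rows 1 and 4 agree on Qty; apply Qty→Carrier, ProdID and equate their Carrier, ProdID entries.
No row becomes fully distinguished — the join is lossy.

No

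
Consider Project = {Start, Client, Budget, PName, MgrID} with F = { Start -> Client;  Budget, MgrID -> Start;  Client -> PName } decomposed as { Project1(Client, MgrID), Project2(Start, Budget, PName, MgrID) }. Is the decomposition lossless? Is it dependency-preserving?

lossy and not dependency-preserving

Lossless test: (MgrID)⁺ = {MgrID}, which is a superkey of neither fragment — lossy.
Dependency preservation: the restricted closure of {Start} across the fragments never reaches {Client}, so Start → Client cannot be enforced without a join — not preserved.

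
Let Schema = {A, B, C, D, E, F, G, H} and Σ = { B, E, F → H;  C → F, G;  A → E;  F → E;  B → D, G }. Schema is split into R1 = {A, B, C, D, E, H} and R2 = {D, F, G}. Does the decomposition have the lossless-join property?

Common attributes: R1 ∩ R2 = {D}.
No dependency enlarges {D}, so (D)⁺ = {D}.
The closure contains neither all of R1 = {A, B, C, D, E, H} nor all of R2 = {D, F, G}, so the common attributes are not a superkey of either fragment. The join is lossy.

No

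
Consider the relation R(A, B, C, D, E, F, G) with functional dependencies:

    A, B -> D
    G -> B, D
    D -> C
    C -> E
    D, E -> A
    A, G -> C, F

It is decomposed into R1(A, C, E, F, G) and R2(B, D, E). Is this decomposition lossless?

No

Common attributes: R1 ∩ R2 = {E}.
No dependency enlarges {E}, so (E)⁺ = {E}.
The closure contains neither all of R1 = {A, C, E, F, G} nor all of R2 = {B, D, E}, so the common attributes are not a superkey of either fragment. The join is lossy.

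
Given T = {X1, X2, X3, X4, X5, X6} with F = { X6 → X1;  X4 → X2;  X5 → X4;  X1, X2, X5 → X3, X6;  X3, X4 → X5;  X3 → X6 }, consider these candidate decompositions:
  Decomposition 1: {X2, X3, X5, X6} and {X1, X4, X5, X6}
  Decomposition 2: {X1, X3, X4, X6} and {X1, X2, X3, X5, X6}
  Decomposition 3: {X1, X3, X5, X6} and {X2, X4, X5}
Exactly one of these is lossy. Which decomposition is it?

Decomposition 2

Decomposition 1: common = {X5, X6}, closure = {X1, X2, X3, X4, X5, X6} → lossless.
Decomposition 2: common = {X1, X3, X6}, closure = {X1, X3, X6} → lossy.
Decomposition 3: common = {X5}, closure = {X2, X4, X5} → lossless.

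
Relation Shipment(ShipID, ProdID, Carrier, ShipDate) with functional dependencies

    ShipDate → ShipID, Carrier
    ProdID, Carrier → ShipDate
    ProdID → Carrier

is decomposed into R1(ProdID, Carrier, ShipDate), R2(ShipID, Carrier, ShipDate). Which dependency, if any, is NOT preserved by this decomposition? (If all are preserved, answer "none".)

ShipDate → ShipID, Carrier lies within R2.
ProdID, Carrier → ShipDate lies within R1.
ProdID → Carrier lies within R1.
Every dependency is enforceable on the fragments, so the decomposition is dependency-preserving.

none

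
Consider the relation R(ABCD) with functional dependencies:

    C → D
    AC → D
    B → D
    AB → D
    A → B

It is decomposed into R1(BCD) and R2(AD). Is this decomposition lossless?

Common attributes: R1 ∩ R2 = {D}.
No dependency enlarges {D}, so (D)⁺ = {D}.
The closure contains neither all of R1 = {BCD} nor all of R2 = {AD}, so the common attributes are not a superkey of either fragment. The join is lossy.

No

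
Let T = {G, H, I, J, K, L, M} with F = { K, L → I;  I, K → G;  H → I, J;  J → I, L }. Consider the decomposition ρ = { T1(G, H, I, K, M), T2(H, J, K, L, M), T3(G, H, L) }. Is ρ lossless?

Chase test. Columns are G, H, I, J, K, L, M; row i has aⱼ where attribute j ∈ Ti, else bᵢⱼ.
Initial tableau (one row per fragment):
  row 1: a1 a2 a3 b14 a5 b16 a7
  row 2: b21 a2 b23 a4 a5 a6 a7
  row 3: a1 a2 b33 b34 b35 a6 b37
Rows 1 and 2 agree on H; apply H→I, J and equate their I, J entries.
Rows 1 and 3 agree on H; apply H→I, J and equate their I, J entries.
Rows 1 and 2 agree on J; apply J→I, L and equate their I, L entries.
Rows 1 and 2 agree on I, K; apply I, K→G and equate their G entries.
Row 1 is now all distinguished symbols — the join is lossless.

Yes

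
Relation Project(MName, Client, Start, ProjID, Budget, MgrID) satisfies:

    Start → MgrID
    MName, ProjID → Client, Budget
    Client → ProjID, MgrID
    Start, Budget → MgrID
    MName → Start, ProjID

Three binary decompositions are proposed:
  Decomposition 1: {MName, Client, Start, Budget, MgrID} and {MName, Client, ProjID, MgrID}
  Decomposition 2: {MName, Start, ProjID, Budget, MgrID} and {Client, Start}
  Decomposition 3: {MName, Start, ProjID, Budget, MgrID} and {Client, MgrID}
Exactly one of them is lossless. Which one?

Decomposition 1: common = {MName, Client, MgrID}, closure = {MName, Client, Start, ProjID, Budget, MgrID} → lossless.
Decomposition 2: common = {Start}, closure = {Start, MgrID} → lossy.
Decomposition 3: common = {MgrID}, closure = {MgrID} → lossy.

Decomposition 1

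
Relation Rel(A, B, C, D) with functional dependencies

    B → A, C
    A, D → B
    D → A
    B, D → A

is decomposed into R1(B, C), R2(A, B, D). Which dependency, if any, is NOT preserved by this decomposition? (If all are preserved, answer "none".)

none

B → A, C: restricted closure across fragments reaches A, C.
A, D → B lies within R2.
D → A lies within R2.
B, D → A lies within R2.
Every dependency is enforceable on the fragments, so the decomposition is dependency-preserving.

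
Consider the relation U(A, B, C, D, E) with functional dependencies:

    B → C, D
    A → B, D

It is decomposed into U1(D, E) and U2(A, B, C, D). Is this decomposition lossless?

No

Common attributes: U1 ∩ U2 = {D}.
No dependency enlarges {D}, so (D)⁺ = {D}.
The closure contains neither all of U1 = {D, E} nor all of U2 = {A, B, C, D}, so the common attributes are not a superkey of either fragment. The join is lossy.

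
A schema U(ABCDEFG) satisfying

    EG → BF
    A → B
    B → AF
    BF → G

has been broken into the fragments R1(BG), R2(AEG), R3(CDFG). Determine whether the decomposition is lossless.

Chase test. Columns are ABCDEFG; row i has aⱼ where attribute j ∈ Ri, else bᵢⱼ.
Initial tableau (one row per fragment):
  row 1: b11 a2 b13 b14 b15 b16 a7
  row 2: a1 b22 b23 b24 a5 b26 a7
  row 3: b31 b32 a3 a4 b35 a6 a7
No row becomes fully distinguished — the join is lossy.

No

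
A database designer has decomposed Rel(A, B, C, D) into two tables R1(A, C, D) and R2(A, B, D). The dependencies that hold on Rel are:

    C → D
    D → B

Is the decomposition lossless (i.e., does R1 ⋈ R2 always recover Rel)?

Common attributes: R1 ∩ R2 = {A, D}.
Closure of {A, D}: D → B applies, adding B. So (A, D)⁺ = {A, B, D}.
This closure contains every attribute of R2, so R1 ∩ R2 → R2. The join is lossless.

Yes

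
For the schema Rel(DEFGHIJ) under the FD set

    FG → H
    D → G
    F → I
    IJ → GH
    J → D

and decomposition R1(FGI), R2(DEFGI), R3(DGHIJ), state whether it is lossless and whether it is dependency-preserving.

Lossless test (chase): Rows 1 and 2 agree on FG; apply FG→H and equate their H entries. No row becomes fully distinguished — the join is lossy.
Dependency preservation: the restricted closure of {FG} across the fragments never reaches {H}, so FG → H cannot be enforced without a join — not preserved.

lossy and not dependency-preserving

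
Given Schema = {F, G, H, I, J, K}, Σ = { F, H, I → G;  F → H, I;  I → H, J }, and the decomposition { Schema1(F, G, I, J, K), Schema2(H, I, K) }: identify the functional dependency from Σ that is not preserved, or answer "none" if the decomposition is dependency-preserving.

F, H, I → G: restricted closure across fragments reaches G.
F → H, I: restricted closure across fragments reaches H, I.
I → H, J: restricted closure across fragments reaches H, J.
Every dependency is enforceable on the fragments, so the decomposition is dependency-preserving.

none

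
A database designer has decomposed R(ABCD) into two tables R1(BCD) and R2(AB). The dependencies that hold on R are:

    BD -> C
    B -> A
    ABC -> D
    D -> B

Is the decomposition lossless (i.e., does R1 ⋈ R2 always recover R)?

Yes

Common attributes: R1 ∩ R2 = {B}.
Closure of {B}: B → A applies, adding A. So (B)⁺ = {AB}.
This closure contains every attribute of R2, so R1 ∩ R2 → R2. The join is lossless.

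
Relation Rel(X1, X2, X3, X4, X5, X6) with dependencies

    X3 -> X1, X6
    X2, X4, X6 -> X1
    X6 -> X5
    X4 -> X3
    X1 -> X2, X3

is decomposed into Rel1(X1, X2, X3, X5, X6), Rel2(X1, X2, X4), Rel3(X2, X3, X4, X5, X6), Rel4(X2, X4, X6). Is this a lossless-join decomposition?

Chase test. Columns are X1, X2, X3, X4, X5, X6; row i has aⱼ where attribute j ∈ Reli, else bᵢⱼ.
Initial tableau (one row per fragment):
  row 1: a1 a2 a3 b14 a5 a6
  row 2: a1 a2 b23 a4 b25 b26
  row 3: b31 a2 a3 a4 a5 a6
  row 4: b41 a2 b43 a4 b45 a6
Rows 1 and 3 agree on X3; apply X3→X1, X6 and equate their X1, X6 entries.
Rows 3 and 4 agree on X2, X4, X6; apply X2, X4, X6→X1 and equate their X1 entries.
Rows 1 and 4 agree on X6; apply X6→X5 and equate their X5 entries.
Rows 2 and 3 agree on X4; apply X4→X3 and equate their X3 entries.
Rows 2 and 4 agree on X4; apply X4→X3 and equate their X3 entries.
Rows 1 and 2 agree on X3; apply X3→X1, X6 and equate their X1, X6 entries.
Rows 1 and 2 agree on X6; apply X6→X5 and equate their X5 entries.
Row 2 is now all distinguished symbols — the join is lossless.

Yes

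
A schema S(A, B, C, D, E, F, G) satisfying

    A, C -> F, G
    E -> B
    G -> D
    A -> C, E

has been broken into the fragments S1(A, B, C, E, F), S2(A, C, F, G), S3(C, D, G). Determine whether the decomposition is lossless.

Yes

Chase test. Columns are A, B, C, D, E, F, G; row i has aⱼ where attribute j ∈ Si, else bᵢⱼ.
Initial tableau (one row per fragment):
  row 1: a1 a2 a3 b14 a5 a6 b17
  row 2: a1 b22 a3 b24 b25 a6 a7
  row 3: b31 b32 a3 a4 b35 b36 a7
Rows 1 and 2 agree on A, C; apply A, C→F, G and equate their F, G entries.
Rows 1 and 2 agree on G; apply G→D and equate their D entries.
Rows 1 and 3 agree on G; apply G→D and equate their D entries.
Rows 1 and 2 agree on A; apply A→C, E and equate their C, E entries.
Rows 1 and 2 agree on E; apply E→B and equate their B entries.
Row 1 is now all distinguished symbols — the join is lossless.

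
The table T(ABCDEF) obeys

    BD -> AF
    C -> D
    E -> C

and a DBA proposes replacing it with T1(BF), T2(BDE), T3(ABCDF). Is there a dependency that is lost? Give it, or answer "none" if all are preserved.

Check E → C: no single fragment contains all of {CE}, and the restricted closure of {E} across the fragments never reaches {C}.
BD → AF is preserved.
C → D is preserved.

E -> C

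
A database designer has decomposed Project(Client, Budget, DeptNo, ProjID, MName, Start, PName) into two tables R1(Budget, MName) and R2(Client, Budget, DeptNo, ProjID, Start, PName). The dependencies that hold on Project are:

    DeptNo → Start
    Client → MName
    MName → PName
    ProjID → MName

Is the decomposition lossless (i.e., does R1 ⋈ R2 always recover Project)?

Common attributes: R1 ∩ R2 = {Budget}.
No dependency enlarges {Budget}, so (Budget)⁺ = {Budget}.
The closure contains neither all of R1 = {Budget, MName} nor all of R2 = {Client, Budget, DeptNo, ProjID, Start, PName}, so the common attributes are not a superkey of either fragment. The join is lossy.

No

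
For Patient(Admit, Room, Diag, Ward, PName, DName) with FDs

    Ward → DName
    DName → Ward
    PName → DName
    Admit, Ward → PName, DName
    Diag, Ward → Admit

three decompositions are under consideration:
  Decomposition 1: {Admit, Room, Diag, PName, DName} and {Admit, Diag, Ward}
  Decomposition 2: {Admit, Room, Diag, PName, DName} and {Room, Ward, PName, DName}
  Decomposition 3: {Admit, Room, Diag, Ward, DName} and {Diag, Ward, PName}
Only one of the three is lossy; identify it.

Decomposition 1

Decomposition 1: common = {Admit, Diag}, closure = {Admit, Diag} → lossy.
Decomposition 2: common = {Room, PName, DName}, closure = {Room, Ward, PName, DName} → lossless.
Decomposition 3: common = {Diag, Ward}, closure = {Admit, Diag, Ward, PName, DName} → lossless.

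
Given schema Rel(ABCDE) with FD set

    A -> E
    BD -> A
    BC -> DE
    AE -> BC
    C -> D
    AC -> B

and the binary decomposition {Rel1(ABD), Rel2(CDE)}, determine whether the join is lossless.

No

Common attributes: Rel1 ∩ Rel2 = {D}.
No dependency enlarges {D}, so (D)⁺ = {D}.
The closure contains neither all of Rel1 = {ABD} nor all of Rel2 = {CDE}, so the common attributes are not a superkey of either fragment. The join is lossy.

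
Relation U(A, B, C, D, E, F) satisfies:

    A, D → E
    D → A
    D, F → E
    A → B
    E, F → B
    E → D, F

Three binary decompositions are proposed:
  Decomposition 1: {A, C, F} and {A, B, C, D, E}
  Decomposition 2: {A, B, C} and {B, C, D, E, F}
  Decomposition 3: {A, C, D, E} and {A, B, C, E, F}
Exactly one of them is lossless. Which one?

Decomposition 1: common = {A, C}, closure = {A, B, C} → lossy.
Decomposition 2: common = {B, C}, closure = {B, C} → lossy.
Decomposition 3: common = {A, C, E}, closure = {A, B, C, D, E, F} → lossless.

Decomposition 3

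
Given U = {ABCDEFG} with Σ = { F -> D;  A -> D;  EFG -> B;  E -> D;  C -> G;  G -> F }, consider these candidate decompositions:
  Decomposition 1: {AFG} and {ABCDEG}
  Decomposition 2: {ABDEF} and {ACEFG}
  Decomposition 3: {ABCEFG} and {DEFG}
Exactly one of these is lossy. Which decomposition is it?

Decomposition 2

Decomposition 1: common = {AG}, closure = {ADFG} → lossless.
Decomposition 2: common = {AEF}, closure = {ADEF} → lossy.
Decomposition 3: common = {EFG}, closure = {BDEFG} → lossless.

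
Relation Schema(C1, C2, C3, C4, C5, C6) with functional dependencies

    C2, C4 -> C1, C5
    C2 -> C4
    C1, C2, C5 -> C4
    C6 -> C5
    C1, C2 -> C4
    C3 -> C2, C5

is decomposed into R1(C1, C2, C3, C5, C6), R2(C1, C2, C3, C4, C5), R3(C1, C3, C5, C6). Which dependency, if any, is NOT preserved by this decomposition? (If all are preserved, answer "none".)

none

C2, C4 → C1, C5 lies within R2.
C2 → C4 lies within R2.
C1, C2, C5 → C4 lies within R2.
C6 → C5 lies within R1.
C1, C2 → C4 lies within R2.
C3 → C2, C5 lies within R1.
Every dependency is enforceable on the fragments, so the decomposition is dependency-preserving.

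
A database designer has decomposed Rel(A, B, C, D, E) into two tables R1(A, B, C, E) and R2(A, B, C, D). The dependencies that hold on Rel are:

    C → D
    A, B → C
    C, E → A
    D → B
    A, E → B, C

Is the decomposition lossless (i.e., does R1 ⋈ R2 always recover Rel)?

Yes

Common attributes: R1 ∩ R2 = {A, B, C}.
Closure of {A, B, C}: C → D applies, adding D. So (A, B, C)⁺ = {A, B, C, D}.
This closure contains every attribute of R2, so R1 ∩ R2 → R2. The join is lossless.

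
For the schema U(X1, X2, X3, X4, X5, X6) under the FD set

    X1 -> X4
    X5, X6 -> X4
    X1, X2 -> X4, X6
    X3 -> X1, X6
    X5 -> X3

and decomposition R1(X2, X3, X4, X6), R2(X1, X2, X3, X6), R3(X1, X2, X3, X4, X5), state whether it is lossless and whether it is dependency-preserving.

Lossless test (chase): Rows 2 and 3 agree on X1; apply X1→X4 and equate their X4 entries. Rows 2 and 3 agree on X1, X2; apply X1, X2→X4, X6 and equate their X4, X6 entries. Rows 1 and 2 agree on X3; apply X3→X1, X6 and equate their X1, X6 entries. Row 3 is now all distinguished symbols — the join is lossless.
Dependency preservation: X5, X6 → X4; X1, X2 → X4, X6 are not contained in any single fragment, but the restricted closure of each left-hand side across the fragments still reaches the right-hand side; the remaining FDs each lie inside some fragment. All dependencies are preserved.

lossless and dependency-preserving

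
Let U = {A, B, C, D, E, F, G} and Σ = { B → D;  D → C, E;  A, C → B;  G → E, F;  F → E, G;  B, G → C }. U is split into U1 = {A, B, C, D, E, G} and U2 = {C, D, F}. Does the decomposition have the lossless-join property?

No

Common attributes: U1 ∩ U2 = {C, D}.
Closure of {C, D}: D → C, E applies, adding E. So (C, D)⁺ = {C, D, E}.
The closure contains neither all of U1 = {A, B, C, D, E, G} nor all of U2 = {C, D, F}, so the common attributes are not a superkey of either fragment. The join is lossy.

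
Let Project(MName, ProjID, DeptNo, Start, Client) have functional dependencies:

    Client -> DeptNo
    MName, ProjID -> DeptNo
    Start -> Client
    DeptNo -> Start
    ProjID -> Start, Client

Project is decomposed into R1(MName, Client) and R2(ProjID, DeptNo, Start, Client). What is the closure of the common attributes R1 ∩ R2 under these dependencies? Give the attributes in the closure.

DeptNo, Start, Client

R1 ∩ R2 = {Client}.
Client → DeptNo applies, adding DeptNo
DeptNo → Start applies, adding Start
Closure: {DeptNo, Start, Client}.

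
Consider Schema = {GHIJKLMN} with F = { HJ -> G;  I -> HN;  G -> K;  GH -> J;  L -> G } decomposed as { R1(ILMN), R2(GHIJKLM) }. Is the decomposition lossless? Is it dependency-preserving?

lossless and dependency-preserving

Lossless test: (ILM)⁺ = {GHIJKLMN}, which contains all of one fragment — lossless.
Dependency preservation: I → HN is not contained in any single fragment, but the restricted closure of its left-hand side across the fragments still reaches the right-hand side; the remaining FDs each lie inside some fragment. All dependencies are preserved.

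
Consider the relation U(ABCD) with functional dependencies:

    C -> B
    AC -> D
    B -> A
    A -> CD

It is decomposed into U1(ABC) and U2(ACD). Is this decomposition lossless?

Yes

Common attributes: U1 ∩ U2 = {AC}.
Closure of {AC}: C → B applies, adding B; AC → D applies, adding D. So (AC)⁺ = {ABCD}.
This closure contains every attribute of U1, so U1 ∩ U2 → U1. The join is lossless.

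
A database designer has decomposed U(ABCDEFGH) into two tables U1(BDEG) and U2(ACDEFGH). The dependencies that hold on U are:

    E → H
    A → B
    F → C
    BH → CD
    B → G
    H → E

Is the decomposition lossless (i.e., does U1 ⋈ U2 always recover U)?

No

Common attributes: U1 ∩ U2 = {DEG}.
Closure of {DEG}: E → H applies, adding H. So (DEG)⁺ = {DEGH}.
The closure contains neither all of U1 = {BDEG} nor all of U2 = {ACDEFGH}, so the common attributes are not a superkey of either fragment. The join is lossy.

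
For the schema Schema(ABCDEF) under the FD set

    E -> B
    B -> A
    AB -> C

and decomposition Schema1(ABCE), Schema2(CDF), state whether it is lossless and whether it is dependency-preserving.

lossy but dependency-preserving

Lossless test: (C)⁺ = {C}, which is a superkey of neither fragment — lossy.
Dependency preservation: every FD's attributes lie within a single fragment, so each can be enforced locally — preserved.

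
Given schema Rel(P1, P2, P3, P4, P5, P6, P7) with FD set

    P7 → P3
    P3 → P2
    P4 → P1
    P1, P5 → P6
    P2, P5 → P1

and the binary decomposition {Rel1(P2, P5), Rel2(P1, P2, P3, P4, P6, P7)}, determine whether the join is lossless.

Common attributes: Rel1 ∩ Rel2 = {P2}.
No dependency enlarges {P2}, so (P2)⁺ = {P2}.
The closure contains neither all of Rel1 = {P2, P5} nor all of Rel2 = {P1, P2, P3, P4, P6, P7}, so the common attributes are not a superkey of either fragment. The join is lossy.

No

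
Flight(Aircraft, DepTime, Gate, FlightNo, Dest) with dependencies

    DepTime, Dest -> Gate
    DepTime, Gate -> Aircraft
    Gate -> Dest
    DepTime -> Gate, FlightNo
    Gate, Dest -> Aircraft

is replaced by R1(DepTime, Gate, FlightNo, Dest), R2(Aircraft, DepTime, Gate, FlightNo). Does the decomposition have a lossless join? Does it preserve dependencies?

Lossless test: (DepTime, Gate, FlightNo)⁺ = {Aircraft, DepTime, Gate, FlightNo, Dest}, which contains all of one fragment — lossless.
Dependency preservation: Gate, Dest → Aircraft is not contained in any single fragment, but the restricted closure of its left-hand side across the fragments still reaches the right-hand side; the remaining FDs each lie inside some fragment. All dependencies are preserved.

lossless and dependency-preserving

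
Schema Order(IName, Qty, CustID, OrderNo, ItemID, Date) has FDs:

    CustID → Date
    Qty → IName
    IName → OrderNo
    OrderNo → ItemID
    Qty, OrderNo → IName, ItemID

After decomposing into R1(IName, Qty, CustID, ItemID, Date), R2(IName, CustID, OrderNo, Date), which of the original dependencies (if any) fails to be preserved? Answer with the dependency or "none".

OrderNo → ItemID

Check OrderNo → ItemID: no single fragment contains all of {OrderNo, ItemID}, and the restricted closure of {OrderNo} across the fragments never reaches {ItemID}.
CustID → Date is preserved.
Qty → IName is preserved.
IName → OrderNo is preserved.
Qty, OrderNo → IName, ItemID is preserved.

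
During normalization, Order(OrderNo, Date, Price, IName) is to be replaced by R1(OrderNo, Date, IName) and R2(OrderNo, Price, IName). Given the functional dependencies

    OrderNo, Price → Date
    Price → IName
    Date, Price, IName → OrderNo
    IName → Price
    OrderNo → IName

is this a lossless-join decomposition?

Yes

Common attributes: R1 ∩ R2 = {OrderNo, IName}.
Closure of {OrderNo, IName}: IName → Price applies, adding Price; OrderNo, Price → Date applies, adding Date. So (OrderNo, IName)⁺ = {OrderNo, Date, Price, IName}.
This closure contains every attribute of R1, so R1 ∩ R2 → R1. The join is lossless.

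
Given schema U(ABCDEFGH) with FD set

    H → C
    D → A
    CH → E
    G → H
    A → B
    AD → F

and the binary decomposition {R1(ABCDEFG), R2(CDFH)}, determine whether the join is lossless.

Common attributes: R1 ∩ R2 = {CDF}.
Closure of {CDF}: D → A applies, adding A; A → B applies, adding B. So (CDF)⁺ = {ABCDF}.
The closure contains neither all of R1 = {ABCDEFG} nor all of R2 = {CDFH}, so the common attributes are not a superkey of either fragment. The join is lossy.

No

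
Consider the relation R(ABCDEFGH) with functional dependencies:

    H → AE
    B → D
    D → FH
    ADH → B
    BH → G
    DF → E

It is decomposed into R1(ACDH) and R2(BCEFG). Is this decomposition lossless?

No

Common attributes: R1 ∩ R2 = {C}.
No dependency enlarges {C}, so (C)⁺ = {C}.
The closure contains neither all of R1 = {ACDH} nor all of R2 = {BCEFG}, so the common attributes are not a superkey of either fragment. The join is lossy.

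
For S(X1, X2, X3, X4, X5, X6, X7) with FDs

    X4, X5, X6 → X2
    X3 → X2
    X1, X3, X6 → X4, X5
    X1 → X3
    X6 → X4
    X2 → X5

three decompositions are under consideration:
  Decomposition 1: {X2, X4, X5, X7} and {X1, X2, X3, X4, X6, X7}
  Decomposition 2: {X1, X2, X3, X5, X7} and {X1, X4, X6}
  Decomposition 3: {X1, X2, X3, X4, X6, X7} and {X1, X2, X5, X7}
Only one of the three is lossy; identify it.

Decomposition 2

Decomposition 1: common = {X2, X4, X7}, closure = {X2, X4, X5, X7} → lossless.
Decomposition 2: common = {X1}, closure = {X1, X2, X3, X5} → lossy.
Decomposition 3: common = {X1, X2, X7}, closure = {X1, X2, X3, X5, X7} → lossless.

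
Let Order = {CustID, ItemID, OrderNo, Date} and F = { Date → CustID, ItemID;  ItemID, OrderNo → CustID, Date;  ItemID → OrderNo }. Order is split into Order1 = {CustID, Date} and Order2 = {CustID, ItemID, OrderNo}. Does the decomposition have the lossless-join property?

No

Common attributes: Order1 ∩ Order2 = {CustID}.
No dependency enlarges {CustID}, so (CustID)⁺ = {CustID}.
The closure contains neither all of Order1 = {CustID, Date} nor all of Order2 = {CustID, ItemID, OrderNo}, so the common attributes are not a superkey of either fragment. The join is lossy.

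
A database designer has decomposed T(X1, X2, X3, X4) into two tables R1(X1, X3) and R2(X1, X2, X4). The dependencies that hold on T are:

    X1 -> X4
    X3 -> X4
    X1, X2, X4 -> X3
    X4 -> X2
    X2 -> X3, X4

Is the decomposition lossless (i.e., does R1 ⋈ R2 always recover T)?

Yes

Common attributes: R1 ∩ R2 = {X1}.
Closure of {X1}: X1 → X4 applies, adding X4; X4 → X2 applies, adding X2; X2 → X3, X4 applies, adding X3. So (X1)⁺ = {X1, X2, X3, X4}.
This closure contains every attribute of R1, so R1 ∩ R2 → R1. The join is lossless.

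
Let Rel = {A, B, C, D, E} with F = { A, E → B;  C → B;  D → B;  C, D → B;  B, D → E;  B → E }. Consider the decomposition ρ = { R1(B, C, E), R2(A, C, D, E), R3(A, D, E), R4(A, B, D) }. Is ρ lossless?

Yes

Chase test. Columns are A, B, C, D, E; row i has aⱼ where attribute j ∈ Ri, else bᵢⱼ.
Initial tableau (one row per fragment):
  row 1: b11 a2 a3 b14 a5
  row 2: a1 b22 a3 a4 a5
  row 3: a1 b32 b33 a4 a5
  row 4: a1 a2 b43 a4 b45
Rows 2 and 3 agree on A, E; apply A, E→B and equate their B entries.
Rows 1 and 2 agree on C; apply C→B and equate their B entries.
Rows 2 and 4 agree on B, D; apply B, D→E and equate their E entries.
Row 2 is now all distinguished symbols — the join is lossless.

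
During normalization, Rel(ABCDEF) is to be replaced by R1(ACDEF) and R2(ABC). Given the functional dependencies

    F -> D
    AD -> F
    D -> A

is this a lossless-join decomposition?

No

Common attributes: R1 ∩ R2 = {AC}.
No dependency enlarges {AC}, so (AC)⁺ = {AC}.
The closure contains neither all of R1 = {ACDEF} nor all of R2 = {ABC}, so the common attributes are not a superkey of either fragment. The join is lossy.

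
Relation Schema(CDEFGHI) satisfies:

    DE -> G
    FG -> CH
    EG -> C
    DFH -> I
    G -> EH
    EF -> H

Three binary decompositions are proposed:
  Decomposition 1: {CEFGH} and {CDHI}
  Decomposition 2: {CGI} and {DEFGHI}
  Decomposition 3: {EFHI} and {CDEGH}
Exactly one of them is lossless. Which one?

Decomposition 2

Decomposition 1: common = {CH}, closure = {CH} → lossy.
Decomposition 2: common = {GI}, closure = {CEGHI} → lossless.
Decomposition 3: common = {EH}, closure = {EH} → lossy.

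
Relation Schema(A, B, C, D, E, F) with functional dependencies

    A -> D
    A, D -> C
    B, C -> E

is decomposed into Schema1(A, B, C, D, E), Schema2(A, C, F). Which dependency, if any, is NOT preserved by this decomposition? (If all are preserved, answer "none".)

none

A → D lies within Schema1.
A, D → C lies within Schema1.
B, C → E lies within Schema1.
Every dependency is enforceable on the fragments, so the decomposition is dependency-preserving.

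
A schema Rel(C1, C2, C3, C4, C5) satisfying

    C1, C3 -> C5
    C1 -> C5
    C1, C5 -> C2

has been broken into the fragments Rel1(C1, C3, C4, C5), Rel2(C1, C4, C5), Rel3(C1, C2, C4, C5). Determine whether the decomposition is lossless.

Chase test. Columns are C1, C2, C3, C4, C5; row i has aⱼ where attribute j ∈ Reli, else bᵢⱼ.
Initial tableau (one row per fragment):
  row 1: a1 b12 a3 a4 a5
  row 2: a1 b22 b23 a4 a5
  row 3: a1 a2 b33 a4 a5
Rows 1 and 2 agree on C1, C5; apply C1, C5→C2 and equate their C2 entries.
Rows 1 and 3 agree on C1, C5; apply C1, C5→C2 and equate their C2 entries.
Row 1 is now all distinguished symbols — the join is lossless.

Yes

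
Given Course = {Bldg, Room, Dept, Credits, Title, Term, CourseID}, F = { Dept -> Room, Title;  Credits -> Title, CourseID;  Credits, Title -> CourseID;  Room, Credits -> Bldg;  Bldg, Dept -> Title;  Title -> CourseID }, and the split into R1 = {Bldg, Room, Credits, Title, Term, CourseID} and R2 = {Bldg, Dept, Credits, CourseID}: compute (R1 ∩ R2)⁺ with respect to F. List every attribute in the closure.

Bldg, Credits, Title, CourseID

R1 ∩ R2 = {Bldg, Credits, CourseID}.
Credits → Title, CourseID applies, adding Title
Closure: {Bldg, Credits, Title, CourseID}.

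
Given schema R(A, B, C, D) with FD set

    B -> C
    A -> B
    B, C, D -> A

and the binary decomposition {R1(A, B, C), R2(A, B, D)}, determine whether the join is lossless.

Common attributes: R1 ∩ R2 = {A, B}.
Closure of {A, B}: B → C applies, adding C. So (A, B)⁺ = {A, B, C}.
This closure contains every attribute of R1, so R1 ∩ R2 → R1. The join is lossless.

Yes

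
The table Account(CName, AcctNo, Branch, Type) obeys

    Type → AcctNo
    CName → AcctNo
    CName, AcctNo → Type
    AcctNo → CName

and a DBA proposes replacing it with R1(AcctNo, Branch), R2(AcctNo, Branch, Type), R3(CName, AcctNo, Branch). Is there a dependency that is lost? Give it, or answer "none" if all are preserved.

none

Type → AcctNo lies within R2.
CName → AcctNo lies within R3.
CName, AcctNo → Type: restricted closure across fragments reaches Type.
AcctNo → CName lies within R3.
Every dependency is enforceable on the fragments, so the decomposition is dependency-preserving.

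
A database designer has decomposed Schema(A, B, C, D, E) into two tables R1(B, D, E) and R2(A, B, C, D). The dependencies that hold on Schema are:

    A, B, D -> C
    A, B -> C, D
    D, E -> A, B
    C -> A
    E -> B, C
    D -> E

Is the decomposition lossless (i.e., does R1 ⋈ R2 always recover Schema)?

Yes

Common attributes: R1 ∩ R2 = {B, D}.
Closure of {B, D}: D → E applies, adding E; D, E → A, B applies, adding A; E → B, C applies, adding C. So (B, D)⁺ = {A, B, C, D, E}.
This closure contains every attribute of R1, so R1 ∩ R2 → R1. The join is lossless.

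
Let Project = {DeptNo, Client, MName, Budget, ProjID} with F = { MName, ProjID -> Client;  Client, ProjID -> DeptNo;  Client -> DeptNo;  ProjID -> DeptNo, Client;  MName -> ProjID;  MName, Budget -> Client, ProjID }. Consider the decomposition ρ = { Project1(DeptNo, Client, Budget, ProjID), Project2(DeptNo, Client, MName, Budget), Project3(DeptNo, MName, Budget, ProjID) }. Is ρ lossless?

Chase test. Columns are DeptNo, Client, MName, Budget, ProjID; row i has aⱼ where attribute j ∈ Projecti, else bᵢⱼ.
Initial tableau (one row per fragment):
  row 1: a1 a2 b13 a4 a5
  row 2: a1 a2 a3 a4 b25
  row 3: a1 b32 a3 a4 a5
Rows 1 and 3 agree on ProjID; apply ProjID→DeptNo, Client and equate their DeptNo, Client entries.
Rows 2 and 3 agree on MName; apply MName→ProjID and equate their ProjID entries.
Row 2 is now all distinguished symbols — the join is lossless.

Yes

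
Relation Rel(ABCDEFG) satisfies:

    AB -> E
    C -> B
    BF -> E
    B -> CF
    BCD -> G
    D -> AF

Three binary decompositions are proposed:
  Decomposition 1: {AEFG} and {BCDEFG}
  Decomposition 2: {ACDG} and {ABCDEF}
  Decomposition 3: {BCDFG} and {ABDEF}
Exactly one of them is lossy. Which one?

Decomposition 1: common = {EFG}, closure = {EFG} → lossy.
Decomposition 2: common = {ACD}, closure = {ABCDEFG} → lossless.
Decomposition 3: common = {BDF}, closure = {ABCDEFG} → lossless.

Decomposition 1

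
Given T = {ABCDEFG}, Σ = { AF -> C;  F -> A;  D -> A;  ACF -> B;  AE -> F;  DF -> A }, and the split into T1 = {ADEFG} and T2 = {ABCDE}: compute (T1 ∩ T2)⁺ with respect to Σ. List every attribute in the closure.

ABCDEF

T1 ∩ T2 = {ADE}.
AE → F applies, adding F
AF → C applies, adding C
ACF → B applies, adding B
Closure: {ABCDEF}.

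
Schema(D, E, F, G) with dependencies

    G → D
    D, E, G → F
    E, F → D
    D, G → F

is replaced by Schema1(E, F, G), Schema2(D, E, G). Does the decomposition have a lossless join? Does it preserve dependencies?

Lossless test: (E, G)⁺ = {D, E, F, G}, which contains all of one fragment — lossless.
Dependency preservation: the restricted closure of {E, F} across the fragments never reaches {D}, so E, F → D cannot be enforced without a join — not preserved.

lossless but not dependency-preserving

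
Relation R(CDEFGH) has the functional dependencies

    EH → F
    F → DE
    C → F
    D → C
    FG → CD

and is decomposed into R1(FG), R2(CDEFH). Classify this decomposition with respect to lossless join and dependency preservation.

lossy but dependency-preserving

Lossless test: (F)⁺ = {CDEF}, which is a superkey of neither fragment — lossy.
Dependency preservation: FG → CD is not contained in any single fragment, but the restricted closure of its left-hand side across the fragments still reaches the right-hand side; the remaining FDs each lie inside some fragment. All dependencies are preserved.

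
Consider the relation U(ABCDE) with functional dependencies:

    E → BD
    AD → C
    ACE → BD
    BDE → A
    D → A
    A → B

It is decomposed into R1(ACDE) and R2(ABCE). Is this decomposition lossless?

Common attributes: R1 ∩ R2 = {ACE}.
Closure of {ACE}: E → BD applies, adding BD. So (ACE)⁺ = {ABCDE}.
This closure contains every attribute of R1, so R1 ∩ R2 → R1. The join is lossless.

Yes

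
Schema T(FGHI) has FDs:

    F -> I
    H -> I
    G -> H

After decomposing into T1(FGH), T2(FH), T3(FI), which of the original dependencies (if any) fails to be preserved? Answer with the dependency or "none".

H -> I

Check H → I: no single fragment contains all of {HI}, and the restricted closure of {H} across the fragments never reaches {I}.
F → I is preserved.
G → H is preserved.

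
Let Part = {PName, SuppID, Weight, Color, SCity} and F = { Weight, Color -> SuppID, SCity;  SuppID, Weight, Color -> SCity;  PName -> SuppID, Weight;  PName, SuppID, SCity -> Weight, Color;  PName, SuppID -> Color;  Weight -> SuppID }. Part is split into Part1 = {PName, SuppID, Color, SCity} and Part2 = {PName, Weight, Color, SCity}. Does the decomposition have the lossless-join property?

Common attributes: Part1 ∩ Part2 = {PName, Color, SCity}.
Closure of {PName, Color, SCity}: PName → SuppID, Weight applies, adding SuppID, Weight. So (PName, Color, SCity)⁺ = {PName, SuppID, Weight, Color, SCity}.
This closure contains every attribute of Part1, so Part1 ∩ Part2 → Part1. The join is lossless.

Yes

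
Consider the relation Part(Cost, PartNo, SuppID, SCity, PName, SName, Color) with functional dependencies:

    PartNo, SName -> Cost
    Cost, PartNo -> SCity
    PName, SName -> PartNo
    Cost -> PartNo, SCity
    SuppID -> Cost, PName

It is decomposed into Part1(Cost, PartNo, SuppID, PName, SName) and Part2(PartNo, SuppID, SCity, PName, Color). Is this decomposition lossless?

No

Common attributes: Part1 ∩ Part2 = {PartNo, SuppID, PName}.
Closure of {PartNo, SuppID, PName}: SuppID → Cost, PName applies, adding Cost; Cost, PartNo → SCity applies, adding SCity. So (PartNo, SuppID, PName)⁺ = {Cost, PartNo, SuppID, SCity, PName}.
The closure contains neither all of Part1 = {Cost, PartNo, SuppID, PName, SName} nor all of Part2 = {PartNo, SuppID, SCity, PName, Color}, so the common attributes are not a superkey of either fragment. The join is lossy.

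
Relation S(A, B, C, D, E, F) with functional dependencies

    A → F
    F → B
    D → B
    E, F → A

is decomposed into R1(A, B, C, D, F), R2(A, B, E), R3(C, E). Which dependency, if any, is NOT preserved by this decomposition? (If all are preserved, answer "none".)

Check E, F → A: no single fragment contains all of {A, E, F}, and the restricted closure of {E, F} across the fragments never reaches {A}.
A → F is preserved.
F → B is preserved.
D → B is preserved.

E, F → A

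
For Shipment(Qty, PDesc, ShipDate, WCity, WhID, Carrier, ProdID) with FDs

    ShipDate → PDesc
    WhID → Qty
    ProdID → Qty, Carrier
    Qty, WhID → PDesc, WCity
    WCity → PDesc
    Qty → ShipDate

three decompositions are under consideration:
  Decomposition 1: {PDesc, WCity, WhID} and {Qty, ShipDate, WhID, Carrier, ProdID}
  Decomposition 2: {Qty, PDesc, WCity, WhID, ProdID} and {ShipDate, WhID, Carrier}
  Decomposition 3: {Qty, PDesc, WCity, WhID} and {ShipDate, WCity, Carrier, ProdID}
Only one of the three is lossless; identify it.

Decomposition 1: common = {WhID}, closure = {Qty, PDesc, ShipDate, WCity, WhID} → lossless.
Decomposition 2: common = {WhID}, closure = {Qty, PDesc, ShipDate, WCity, WhID} → lossy.
Decomposition 3: common = {WCity}, closure = {PDesc, WCity} → lossy.

Decomposition 1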